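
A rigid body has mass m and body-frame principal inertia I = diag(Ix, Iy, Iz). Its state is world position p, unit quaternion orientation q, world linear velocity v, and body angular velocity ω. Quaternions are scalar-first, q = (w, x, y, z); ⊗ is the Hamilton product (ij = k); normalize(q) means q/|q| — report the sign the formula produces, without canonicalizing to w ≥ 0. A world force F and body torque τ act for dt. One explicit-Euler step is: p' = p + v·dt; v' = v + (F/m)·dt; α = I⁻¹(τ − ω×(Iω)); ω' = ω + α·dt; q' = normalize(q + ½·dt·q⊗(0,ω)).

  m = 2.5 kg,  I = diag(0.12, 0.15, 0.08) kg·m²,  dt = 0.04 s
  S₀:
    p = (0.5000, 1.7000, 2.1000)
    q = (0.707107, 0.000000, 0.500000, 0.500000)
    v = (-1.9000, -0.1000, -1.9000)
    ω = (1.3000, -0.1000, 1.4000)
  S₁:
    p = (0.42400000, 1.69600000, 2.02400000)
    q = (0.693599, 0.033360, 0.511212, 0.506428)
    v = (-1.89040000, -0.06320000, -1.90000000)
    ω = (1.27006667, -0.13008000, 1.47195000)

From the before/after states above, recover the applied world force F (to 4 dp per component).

F = (0.6000, 2.3000, 0.0000)

v₁ − v₀ = (0.00960000, 0.03680000, 0.00000000)
m·(v₁−v₀)/dt = (0.6000, 2.3000, 0.0000)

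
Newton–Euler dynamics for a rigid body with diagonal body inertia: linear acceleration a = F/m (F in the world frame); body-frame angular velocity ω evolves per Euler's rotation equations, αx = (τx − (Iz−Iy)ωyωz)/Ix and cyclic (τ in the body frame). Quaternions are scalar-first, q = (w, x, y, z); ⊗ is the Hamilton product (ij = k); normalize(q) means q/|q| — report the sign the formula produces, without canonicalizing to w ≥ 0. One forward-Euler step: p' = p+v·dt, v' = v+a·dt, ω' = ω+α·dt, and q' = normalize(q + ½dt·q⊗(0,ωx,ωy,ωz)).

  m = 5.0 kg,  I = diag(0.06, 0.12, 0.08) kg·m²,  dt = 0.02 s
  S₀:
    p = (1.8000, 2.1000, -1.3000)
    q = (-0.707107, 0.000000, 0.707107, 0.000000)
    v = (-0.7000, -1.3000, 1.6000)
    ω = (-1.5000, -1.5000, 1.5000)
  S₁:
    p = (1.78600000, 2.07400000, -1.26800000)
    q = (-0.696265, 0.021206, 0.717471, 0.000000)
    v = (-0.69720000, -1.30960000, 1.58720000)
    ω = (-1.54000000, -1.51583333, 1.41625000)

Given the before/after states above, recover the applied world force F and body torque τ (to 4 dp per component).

F = (0.7000, -2.4000, -3.2000)
τ = (-0.0300, -0.0500, -0.2000)

rate change Δω = (-0.04000000, -0.01583333, -0.08375000)
τ = I·(Δω/dt) + ω₀×(Iω₀) = (-0.0300, -0.0500, -0.2000)
v₁ − v₀ = (0.00280000, -0.00960000, -0.01280000)
applied force F = (0.7000, -2.4000, -3.2000)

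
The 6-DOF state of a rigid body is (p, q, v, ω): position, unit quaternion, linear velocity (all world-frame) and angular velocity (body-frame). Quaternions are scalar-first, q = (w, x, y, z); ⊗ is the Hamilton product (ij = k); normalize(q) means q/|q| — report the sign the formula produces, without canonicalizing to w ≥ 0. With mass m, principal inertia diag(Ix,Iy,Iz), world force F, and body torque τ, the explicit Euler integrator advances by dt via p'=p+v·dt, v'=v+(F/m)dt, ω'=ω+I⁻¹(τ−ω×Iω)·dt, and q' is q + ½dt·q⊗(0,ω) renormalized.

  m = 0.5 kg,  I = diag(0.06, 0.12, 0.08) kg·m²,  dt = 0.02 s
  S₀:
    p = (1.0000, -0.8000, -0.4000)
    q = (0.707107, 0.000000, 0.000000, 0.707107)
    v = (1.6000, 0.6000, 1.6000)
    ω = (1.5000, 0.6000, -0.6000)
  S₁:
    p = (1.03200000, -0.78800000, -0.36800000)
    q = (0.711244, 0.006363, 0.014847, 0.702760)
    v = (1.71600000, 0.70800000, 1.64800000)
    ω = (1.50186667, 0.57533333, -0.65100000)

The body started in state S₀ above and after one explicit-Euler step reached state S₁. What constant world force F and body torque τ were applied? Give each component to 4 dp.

ω₁ − ω₀ = (0.00186667, -0.02466667, -0.05100000)
precession coupling = (0.0144, 0.0180, 0.0540)
I·α + gyro = (0.0200, -0.1300, -0.1500)
v₁ − v₀ = (0.11600000, 0.10800000, 0.04800000)
applied force F = (2.9000, 2.7000, 1.2000)

F = (2.9000, 2.7000, 1.2000)
τ = (0.0200, -0.1300, -0.1500)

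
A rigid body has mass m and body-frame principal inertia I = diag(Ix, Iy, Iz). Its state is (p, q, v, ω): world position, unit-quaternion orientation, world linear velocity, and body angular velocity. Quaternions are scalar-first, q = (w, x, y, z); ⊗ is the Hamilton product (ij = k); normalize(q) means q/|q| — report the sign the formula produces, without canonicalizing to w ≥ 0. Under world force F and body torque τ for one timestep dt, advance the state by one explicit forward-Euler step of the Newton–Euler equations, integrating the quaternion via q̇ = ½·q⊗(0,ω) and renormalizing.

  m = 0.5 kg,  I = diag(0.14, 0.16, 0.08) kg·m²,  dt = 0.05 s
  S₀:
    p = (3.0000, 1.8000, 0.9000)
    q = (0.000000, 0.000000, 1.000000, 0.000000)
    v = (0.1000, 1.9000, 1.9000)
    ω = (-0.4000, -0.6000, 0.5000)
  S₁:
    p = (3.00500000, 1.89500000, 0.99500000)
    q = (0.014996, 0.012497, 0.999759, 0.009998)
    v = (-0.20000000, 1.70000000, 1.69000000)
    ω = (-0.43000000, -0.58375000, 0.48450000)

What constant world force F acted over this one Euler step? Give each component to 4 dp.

F = (-3.0000, -2.0000, -2.1000)

Δv = v₁−v₀ = (-0.30000000, -0.20000000, -0.21000000)
applied force F = (-3.0000, -2.0000, -2.1000)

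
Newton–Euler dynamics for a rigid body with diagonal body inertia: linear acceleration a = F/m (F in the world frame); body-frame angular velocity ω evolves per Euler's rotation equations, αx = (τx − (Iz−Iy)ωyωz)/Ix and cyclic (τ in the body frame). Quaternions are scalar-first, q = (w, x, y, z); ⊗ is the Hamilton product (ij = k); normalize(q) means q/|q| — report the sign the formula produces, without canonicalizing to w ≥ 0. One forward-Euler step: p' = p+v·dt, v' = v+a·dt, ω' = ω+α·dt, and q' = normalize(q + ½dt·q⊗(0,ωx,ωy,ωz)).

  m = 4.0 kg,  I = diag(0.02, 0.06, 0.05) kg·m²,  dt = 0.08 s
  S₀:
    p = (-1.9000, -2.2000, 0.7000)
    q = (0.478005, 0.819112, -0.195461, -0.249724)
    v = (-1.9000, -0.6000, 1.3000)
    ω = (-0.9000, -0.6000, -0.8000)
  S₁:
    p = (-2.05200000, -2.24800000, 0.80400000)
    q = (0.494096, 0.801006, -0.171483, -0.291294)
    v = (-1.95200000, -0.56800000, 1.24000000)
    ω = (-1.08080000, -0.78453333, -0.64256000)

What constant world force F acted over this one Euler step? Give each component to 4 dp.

v₁ − v₀ = (-0.05200000, 0.03200000, -0.06000000)
applied force F = (-2.6000, 1.6000, -3.0000)

F = (-2.6000, 1.6000, -3.0000)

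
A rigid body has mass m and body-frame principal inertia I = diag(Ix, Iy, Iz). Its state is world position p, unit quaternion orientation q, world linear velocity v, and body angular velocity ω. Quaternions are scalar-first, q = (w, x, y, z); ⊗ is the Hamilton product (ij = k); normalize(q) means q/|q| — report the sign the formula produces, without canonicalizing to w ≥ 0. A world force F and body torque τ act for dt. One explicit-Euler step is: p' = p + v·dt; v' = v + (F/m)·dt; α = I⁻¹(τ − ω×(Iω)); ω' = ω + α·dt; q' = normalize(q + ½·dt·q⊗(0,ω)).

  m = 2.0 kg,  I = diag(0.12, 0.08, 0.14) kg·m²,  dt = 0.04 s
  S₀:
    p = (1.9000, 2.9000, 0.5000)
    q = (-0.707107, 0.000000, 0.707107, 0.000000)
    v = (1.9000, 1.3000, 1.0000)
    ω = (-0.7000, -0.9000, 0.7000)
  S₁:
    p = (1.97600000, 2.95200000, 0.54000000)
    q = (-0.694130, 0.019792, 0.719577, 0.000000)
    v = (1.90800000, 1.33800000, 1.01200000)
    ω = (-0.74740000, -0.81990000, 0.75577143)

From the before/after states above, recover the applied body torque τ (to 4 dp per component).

τ = (-0.1800, 0.1700, 0.1700)

Δω = ω₁−ω₀ = (-0.04740000, 0.08010000, 0.05577143)
gyro term ω₀×Iω₀ = (-0.0378, 0.0098, -0.0252)
applied torque τ = (-0.1800, 0.1700, 0.1700)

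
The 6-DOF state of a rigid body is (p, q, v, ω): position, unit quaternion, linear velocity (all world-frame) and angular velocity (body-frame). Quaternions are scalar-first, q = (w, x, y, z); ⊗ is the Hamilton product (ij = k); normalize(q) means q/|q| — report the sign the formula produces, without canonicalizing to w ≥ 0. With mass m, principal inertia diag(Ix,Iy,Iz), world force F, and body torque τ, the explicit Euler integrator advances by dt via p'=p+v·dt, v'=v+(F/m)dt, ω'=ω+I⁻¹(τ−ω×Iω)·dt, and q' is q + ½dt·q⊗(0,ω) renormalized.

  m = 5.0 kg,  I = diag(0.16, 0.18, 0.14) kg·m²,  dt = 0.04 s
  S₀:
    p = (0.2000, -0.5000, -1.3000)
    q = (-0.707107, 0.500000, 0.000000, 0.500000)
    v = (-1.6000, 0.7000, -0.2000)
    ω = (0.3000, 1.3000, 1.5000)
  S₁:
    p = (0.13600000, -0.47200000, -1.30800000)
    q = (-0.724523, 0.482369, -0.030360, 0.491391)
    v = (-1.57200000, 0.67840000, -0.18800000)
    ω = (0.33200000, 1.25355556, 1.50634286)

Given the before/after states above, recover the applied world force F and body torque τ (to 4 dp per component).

F = (3.5000, -2.7000, 1.5000)
τ = (0.0500, -0.2000, 0.0300)

Δv = v₁−v₀ = (0.02800000, -0.02160000, 0.01200000)
applied force F = (3.5000, -2.7000, 1.5000)
Δω = ω₁−ω₀ = (0.03200000, -0.04644444, 0.00634286)
ω₀×(Iω₀) = (-0.0780, 0.0090, 0.0078)
applied torque τ = (0.0500, -0.2000, 0.0300)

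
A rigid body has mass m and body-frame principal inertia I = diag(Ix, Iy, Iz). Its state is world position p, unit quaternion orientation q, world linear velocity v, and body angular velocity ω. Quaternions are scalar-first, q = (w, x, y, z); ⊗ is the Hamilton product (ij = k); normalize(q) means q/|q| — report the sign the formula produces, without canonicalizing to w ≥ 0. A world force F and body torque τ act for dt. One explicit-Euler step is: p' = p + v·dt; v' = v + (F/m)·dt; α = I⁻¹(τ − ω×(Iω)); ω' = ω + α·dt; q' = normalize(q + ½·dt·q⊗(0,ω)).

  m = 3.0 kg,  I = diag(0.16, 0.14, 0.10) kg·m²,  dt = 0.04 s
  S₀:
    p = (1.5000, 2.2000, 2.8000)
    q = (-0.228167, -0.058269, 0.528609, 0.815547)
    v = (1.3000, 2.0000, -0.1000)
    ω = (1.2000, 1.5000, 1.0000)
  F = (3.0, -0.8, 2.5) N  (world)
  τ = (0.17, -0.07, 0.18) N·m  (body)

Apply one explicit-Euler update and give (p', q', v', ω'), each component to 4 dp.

a = (1.0000, -0.2667, 0.8333)
new position p' = (1.5520, 2.2800, 2.7960)
new velocity v' = (1.3400, 1.9893, -0.0667)
ω×(Iω) gyroscopic = (-0.0600, 0.0720, -0.0360)
(τ − ω×Iω)/I = (1.4375, -1.0143, 2.1600)
ω + α·dt = (1.2575, 1.4594, 1.0864)
2q̇ = q⊗(0,ω) = (-1.5385377, -0.9685119, 0.6946749, -0.9499013)
q' = normalize(q + ½dt·q⊗(0,ω)) = (-0.2587, -0.0776, 0.5420, 0.7958)

p' = (1.5520, 2.2800, 2.7960)
q' = (-0.2587, -0.0776, 0.5420, 0.7958)
v' = (1.3400, 1.9893, -0.0667)
ω' = (1.2575, 1.4594, 1.0864)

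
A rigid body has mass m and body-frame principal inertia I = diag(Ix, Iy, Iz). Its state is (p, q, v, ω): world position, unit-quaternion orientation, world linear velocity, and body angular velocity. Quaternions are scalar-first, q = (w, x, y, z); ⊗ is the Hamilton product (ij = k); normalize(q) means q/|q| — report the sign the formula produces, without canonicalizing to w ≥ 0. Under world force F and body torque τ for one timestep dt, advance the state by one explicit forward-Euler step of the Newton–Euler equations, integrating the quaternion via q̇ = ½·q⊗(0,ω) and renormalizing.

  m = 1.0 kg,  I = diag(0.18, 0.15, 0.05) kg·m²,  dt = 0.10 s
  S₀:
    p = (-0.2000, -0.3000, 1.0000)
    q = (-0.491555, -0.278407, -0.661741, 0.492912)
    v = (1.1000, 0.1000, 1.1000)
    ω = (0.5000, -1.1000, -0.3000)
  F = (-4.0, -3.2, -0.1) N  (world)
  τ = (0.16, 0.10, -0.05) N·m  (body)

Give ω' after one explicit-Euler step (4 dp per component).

gyro term ω×Iω = (-0.0330, -0.0195, 0.0165)
(τ − ω×Iω)/I = (1.0722, 0.7967, -1.3300)
ω + α·dt = (0.6072, -1.0203, -0.4330)

ω' = (0.6072, -1.0203, -0.4330)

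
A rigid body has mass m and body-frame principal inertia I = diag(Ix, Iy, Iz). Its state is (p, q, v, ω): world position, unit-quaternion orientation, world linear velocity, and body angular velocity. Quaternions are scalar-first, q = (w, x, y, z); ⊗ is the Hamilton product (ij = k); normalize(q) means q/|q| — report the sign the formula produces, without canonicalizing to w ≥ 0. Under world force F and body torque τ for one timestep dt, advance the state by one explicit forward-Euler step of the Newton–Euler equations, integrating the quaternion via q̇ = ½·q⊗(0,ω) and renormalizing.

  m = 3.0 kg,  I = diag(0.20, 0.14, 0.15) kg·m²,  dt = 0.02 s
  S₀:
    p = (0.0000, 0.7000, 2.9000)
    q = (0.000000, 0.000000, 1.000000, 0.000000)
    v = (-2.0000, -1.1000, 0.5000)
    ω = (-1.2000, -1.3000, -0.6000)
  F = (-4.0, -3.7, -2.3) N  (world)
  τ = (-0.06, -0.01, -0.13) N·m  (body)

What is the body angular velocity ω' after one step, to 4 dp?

ω' = (-1.2068, -1.3066, -0.6049)

gyro term ω×Iω = (0.0078, 0.0360, -0.0936)
angular accel α = (-0.3390, -0.3286, -0.2427)
ω + α·dt = (-1.2068, -1.3066, -0.6049)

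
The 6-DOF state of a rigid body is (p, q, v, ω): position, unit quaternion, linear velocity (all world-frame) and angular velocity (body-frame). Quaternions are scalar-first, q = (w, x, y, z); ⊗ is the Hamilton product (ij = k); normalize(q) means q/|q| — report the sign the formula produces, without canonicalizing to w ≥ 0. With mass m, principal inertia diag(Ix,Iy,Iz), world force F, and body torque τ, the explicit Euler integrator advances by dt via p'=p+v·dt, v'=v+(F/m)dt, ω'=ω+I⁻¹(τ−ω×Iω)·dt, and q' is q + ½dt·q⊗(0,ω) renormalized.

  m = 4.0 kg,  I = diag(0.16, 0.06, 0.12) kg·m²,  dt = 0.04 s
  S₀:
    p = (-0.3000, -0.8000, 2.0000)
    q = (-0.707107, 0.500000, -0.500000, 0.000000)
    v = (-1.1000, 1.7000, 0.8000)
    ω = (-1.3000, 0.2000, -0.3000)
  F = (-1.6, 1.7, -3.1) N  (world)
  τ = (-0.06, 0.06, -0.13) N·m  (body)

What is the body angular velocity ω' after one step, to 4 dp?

ω' = (-1.3141, 0.2296, -0.3520)

precession coupling ω×(Iω) = (-0.0036, 0.0156, 0.0260)
angular accel α = (-0.3525, 0.7400, -1.3000)
ω + α·dt = (-1.3141, 0.2296, -0.3520)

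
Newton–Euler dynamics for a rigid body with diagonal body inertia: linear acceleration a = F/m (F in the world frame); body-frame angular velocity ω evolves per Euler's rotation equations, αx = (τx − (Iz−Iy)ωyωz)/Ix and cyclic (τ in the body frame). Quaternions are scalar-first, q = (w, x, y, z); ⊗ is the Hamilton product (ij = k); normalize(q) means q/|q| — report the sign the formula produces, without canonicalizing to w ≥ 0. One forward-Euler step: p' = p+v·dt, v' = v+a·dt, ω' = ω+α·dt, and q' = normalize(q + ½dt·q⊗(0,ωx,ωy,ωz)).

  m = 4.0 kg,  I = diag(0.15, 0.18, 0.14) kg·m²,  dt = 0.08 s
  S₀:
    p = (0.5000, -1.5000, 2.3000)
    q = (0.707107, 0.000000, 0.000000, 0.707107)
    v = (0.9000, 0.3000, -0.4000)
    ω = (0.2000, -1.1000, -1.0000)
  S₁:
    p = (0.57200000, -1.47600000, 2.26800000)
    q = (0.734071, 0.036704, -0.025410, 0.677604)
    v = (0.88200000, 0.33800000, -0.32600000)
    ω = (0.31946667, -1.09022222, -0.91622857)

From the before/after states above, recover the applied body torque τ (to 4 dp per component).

ω₁ − ω₀ = (0.11946667, 0.00977778, 0.08377143)
precession coupling = (-0.0440, -0.0020, -0.0066)
applied torque τ = (0.1800, 0.0200, 0.1400)

τ = (0.1800, 0.0200, 0.1400)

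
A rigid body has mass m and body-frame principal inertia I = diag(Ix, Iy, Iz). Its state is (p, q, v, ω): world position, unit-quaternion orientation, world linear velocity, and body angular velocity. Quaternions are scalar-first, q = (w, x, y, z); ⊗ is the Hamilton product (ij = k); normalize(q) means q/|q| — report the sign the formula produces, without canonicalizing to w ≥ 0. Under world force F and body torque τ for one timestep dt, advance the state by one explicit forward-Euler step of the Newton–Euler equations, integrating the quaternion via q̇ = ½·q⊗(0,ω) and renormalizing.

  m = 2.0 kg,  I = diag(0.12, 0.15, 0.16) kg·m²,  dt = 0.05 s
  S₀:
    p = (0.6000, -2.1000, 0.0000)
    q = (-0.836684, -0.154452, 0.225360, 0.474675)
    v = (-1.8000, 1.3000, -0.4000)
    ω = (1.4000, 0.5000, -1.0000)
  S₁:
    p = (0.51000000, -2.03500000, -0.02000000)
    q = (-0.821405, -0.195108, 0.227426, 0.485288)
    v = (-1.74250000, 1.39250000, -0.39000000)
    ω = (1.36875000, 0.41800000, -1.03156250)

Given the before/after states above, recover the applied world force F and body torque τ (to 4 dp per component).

v₁ − v₀ = (0.05750000, 0.09250000, 0.01000000)
m·(v₁−v₀)/dt = (2.3000, 3.7000, 0.4000)
Δω = ω₁−ω₀ = (-0.03125000, -0.08200000, -0.03156250)
τ = I·(Δω/dt) + ω₀×(Iω₀) = (-0.0800, -0.1900, -0.0800)

F = (2.3000, 3.7000, 0.4000)
τ = (-0.0800, -0.1900, -0.0800)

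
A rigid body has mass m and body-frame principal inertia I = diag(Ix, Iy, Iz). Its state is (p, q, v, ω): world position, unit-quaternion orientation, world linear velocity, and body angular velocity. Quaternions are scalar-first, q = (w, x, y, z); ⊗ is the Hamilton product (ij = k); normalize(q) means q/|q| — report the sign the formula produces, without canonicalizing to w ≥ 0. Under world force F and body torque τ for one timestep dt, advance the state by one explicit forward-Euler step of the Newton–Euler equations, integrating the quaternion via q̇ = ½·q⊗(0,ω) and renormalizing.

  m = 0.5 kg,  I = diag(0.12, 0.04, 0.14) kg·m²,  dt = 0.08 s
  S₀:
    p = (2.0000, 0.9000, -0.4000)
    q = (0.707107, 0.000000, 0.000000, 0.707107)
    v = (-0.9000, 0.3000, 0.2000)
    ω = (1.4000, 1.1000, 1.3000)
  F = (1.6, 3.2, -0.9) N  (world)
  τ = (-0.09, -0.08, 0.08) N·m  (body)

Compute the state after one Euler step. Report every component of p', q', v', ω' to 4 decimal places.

p' = (1.9280, 0.9240, -0.3840)
q' = (0.6677, 0.0085, 0.0704, 0.7410)
v' = (-0.6440, 0.8120, 0.0560)
ω' = (1.2447, 1.0128, 1.4161)

ω×(Iω) gyroscopic = (0.1430, -0.0364, -0.1232)
angular accel α = (-1.9417, -1.0900, 1.4514)
ω' = ω + α·dt = (1.2447, 1.0128, 1.4161)
Hamilton product q⊗(0,ω) = (-0.9192391, 0.2121321, 1.7677675, 0.9192391)
q + ½dt·q⊗(0,ω), renormalized = (0.6677, 0.0085, 0.0704, 0.7410)
linear accel F/m = (3.2000, 6.4000, -1.8000)
new position p' = (1.9280, 0.9240, -0.3840)
v' = v + a·dt = (-0.6440, 0.8120, 0.0560)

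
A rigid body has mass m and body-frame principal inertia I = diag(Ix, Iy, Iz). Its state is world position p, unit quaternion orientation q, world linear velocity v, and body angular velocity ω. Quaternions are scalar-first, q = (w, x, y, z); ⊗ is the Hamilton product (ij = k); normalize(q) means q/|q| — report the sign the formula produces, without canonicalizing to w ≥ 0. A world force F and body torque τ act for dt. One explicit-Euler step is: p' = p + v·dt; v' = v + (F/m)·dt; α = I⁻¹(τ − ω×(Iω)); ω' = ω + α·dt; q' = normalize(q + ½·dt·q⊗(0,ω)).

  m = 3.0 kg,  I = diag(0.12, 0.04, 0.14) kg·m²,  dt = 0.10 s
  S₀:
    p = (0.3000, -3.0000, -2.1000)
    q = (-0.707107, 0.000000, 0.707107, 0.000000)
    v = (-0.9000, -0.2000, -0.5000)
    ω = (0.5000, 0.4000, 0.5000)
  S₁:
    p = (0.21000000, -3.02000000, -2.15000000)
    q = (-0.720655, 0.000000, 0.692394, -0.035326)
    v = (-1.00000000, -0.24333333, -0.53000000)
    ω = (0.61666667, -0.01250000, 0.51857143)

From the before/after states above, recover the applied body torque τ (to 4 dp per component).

τ = (0.1600, -0.1700, 0.0100)

Δω = ω₁−ω₀ = (0.11666667, -0.41250000, 0.01857143)
precession coupling = (0.0200, -0.0050, -0.0160)
applied torque τ = (0.1600, -0.1700, 0.0100)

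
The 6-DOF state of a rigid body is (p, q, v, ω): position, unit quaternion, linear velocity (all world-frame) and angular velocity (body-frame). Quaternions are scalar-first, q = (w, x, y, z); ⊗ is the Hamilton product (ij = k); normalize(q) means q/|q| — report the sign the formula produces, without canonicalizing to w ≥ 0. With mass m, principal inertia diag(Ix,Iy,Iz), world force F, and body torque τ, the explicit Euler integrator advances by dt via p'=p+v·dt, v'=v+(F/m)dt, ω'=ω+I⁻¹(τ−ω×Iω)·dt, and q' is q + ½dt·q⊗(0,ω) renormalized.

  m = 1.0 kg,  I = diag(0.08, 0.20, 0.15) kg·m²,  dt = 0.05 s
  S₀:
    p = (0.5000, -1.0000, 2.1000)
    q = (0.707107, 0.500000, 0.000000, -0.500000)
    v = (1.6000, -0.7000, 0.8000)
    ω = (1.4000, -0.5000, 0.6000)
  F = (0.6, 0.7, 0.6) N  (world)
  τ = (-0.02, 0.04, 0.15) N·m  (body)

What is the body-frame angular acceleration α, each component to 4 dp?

α = (-0.4375, 0.4940, 1.5600)

precession coupling ω×(Iω) = (0.0150, -0.0588, -0.0840)
(τ − ω×Iω)/I = (-0.4375, 0.4940, 1.5600)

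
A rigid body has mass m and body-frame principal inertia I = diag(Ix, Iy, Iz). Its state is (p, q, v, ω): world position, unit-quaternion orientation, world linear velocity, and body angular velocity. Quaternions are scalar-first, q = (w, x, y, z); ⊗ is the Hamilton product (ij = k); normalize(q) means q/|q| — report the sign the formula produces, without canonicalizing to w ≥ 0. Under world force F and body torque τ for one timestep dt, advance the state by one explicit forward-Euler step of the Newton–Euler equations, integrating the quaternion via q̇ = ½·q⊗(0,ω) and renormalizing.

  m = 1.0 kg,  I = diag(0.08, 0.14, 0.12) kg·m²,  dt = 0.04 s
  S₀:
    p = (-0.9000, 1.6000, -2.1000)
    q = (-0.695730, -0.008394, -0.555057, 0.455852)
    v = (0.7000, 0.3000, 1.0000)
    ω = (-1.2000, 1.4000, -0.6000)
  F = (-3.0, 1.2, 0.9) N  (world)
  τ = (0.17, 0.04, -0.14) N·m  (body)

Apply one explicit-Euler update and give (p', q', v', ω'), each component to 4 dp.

p' = (-0.8720, 1.6120, -2.0600)
q' = (-0.6744, 0.0022, -0.5851, 0.4503)
v' = (0.5800, 0.3480, 1.0360)
ω' = (-1.1234, 1.4197, -0.6131)

a = F/m = (-3.0000, 1.2000, 0.9000)
new position p' = (-0.8720, 1.6120, -2.0600)
v + (F/m)dt = (0.5800, 0.3480, 1.0360)
precession coupling ω×(Iω) = (0.0168, -0.0288, -0.1008)
α = I⁻¹(τ − ω×Iω) = (1.9150, 0.4914, -0.3267)
ω' = ω + α·dt = (-1.1234, 1.4197, -0.6131)
Hamilton product q⊗(0,ω) = (1.0405182, 0.5297174, -1.5260808, -0.2603820)
q' = normalize(q + ½dt·q⊗(0,ω)) = (-0.6744, 0.0022, -0.5851, 0.4503)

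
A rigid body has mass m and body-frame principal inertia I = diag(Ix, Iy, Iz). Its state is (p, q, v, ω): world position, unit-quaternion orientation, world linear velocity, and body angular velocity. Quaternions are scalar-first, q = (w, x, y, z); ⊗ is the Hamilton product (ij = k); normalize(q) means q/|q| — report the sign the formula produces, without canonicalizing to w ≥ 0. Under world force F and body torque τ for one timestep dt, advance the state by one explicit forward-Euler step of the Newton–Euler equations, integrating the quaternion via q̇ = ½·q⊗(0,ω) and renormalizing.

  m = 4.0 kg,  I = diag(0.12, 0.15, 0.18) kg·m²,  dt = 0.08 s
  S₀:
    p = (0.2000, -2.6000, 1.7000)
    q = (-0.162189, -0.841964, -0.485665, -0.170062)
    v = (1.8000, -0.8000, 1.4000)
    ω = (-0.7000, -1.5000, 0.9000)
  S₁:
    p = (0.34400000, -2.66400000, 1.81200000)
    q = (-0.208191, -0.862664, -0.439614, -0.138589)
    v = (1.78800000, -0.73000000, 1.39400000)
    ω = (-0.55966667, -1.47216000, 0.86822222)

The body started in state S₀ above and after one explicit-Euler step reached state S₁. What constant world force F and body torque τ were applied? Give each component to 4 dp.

velocity change Δv = (-0.01200000, 0.07000000, -0.00600000)
F = m·Δv/dt = (-0.6000, 3.5000, -0.3000)
rate change Δω = (0.14033333, 0.02784000, -0.03177778)
applied torque τ = (0.1700, 0.0900, -0.0400)

F = (-0.6000, 3.5000, -0.3000)
τ = (0.1700, 0.0900, -0.0400)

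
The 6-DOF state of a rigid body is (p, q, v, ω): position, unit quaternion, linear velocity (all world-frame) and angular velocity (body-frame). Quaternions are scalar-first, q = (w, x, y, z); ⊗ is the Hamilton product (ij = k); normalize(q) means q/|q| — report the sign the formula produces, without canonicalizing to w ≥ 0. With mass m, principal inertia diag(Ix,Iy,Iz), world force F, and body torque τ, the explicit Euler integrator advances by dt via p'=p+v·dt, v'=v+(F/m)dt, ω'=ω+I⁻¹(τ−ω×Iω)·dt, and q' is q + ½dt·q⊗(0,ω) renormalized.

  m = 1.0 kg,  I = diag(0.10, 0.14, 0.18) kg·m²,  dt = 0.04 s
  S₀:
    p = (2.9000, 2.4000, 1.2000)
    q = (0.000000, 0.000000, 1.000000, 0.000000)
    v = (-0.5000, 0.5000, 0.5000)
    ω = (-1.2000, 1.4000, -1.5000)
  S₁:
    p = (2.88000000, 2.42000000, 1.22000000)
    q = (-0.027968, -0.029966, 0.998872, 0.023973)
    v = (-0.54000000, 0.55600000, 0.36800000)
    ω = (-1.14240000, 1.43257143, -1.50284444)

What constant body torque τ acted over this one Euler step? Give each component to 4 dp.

τ = (0.0600, -0.0300, -0.0800)

rate change Δω = (0.05760000, 0.03257143, -0.00284444)
τ = I·(Δω/dt) + ω₀×(Iω₀) = (0.0600, -0.0300, -0.0800)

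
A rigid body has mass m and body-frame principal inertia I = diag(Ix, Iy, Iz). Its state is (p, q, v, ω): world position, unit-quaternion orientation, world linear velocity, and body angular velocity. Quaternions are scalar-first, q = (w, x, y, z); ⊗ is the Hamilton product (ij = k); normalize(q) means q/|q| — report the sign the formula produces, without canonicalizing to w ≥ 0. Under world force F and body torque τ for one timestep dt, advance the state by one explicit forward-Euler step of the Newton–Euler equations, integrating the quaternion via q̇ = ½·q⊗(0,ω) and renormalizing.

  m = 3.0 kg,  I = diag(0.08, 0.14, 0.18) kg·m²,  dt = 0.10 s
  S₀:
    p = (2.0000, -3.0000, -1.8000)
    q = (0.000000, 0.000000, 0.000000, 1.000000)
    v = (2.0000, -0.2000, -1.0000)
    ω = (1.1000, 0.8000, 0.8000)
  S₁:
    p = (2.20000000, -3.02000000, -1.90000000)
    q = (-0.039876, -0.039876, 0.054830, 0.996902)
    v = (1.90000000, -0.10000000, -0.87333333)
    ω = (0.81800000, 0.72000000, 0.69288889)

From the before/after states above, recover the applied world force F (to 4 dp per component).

F = (-3.0000, 3.0000, 3.8000)

velocity change Δv = (-0.10000000, 0.10000000, 0.12666667)
applied force F = (-3.0000, 3.0000, 3.8000)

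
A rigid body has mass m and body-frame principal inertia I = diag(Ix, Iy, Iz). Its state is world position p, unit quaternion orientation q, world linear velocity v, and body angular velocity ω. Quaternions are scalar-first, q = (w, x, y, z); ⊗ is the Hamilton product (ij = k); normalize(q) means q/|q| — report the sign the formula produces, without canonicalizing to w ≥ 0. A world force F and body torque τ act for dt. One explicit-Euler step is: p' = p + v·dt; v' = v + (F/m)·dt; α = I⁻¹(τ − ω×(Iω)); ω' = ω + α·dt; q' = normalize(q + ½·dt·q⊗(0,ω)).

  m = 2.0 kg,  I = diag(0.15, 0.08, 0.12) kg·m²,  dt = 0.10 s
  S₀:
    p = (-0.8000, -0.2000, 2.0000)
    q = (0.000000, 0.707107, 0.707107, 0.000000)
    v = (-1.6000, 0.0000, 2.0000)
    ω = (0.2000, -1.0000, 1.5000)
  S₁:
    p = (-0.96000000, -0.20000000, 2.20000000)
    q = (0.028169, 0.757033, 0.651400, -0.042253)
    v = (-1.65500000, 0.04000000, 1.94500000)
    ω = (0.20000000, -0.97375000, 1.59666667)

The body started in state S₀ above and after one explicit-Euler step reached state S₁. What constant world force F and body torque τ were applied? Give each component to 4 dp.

Δv = v₁−v₀ = (-0.05500000, 0.04000000, -0.05500000)
F = m·Δv/dt = (-1.1000, 0.8000, -1.1000)
rate change Δω = (0.00000000, 0.02625000, 0.09666667)
ω₀×(Iω₀) = (-0.0600, 0.0090, 0.0140)
τ = I·(Δω/dt) + ω₀×(Iω₀) = (-0.0600, 0.0300, 0.1300)

F = (-1.1000, 0.8000, -1.1000)
τ = (-0.0600, 0.0300, 0.1300)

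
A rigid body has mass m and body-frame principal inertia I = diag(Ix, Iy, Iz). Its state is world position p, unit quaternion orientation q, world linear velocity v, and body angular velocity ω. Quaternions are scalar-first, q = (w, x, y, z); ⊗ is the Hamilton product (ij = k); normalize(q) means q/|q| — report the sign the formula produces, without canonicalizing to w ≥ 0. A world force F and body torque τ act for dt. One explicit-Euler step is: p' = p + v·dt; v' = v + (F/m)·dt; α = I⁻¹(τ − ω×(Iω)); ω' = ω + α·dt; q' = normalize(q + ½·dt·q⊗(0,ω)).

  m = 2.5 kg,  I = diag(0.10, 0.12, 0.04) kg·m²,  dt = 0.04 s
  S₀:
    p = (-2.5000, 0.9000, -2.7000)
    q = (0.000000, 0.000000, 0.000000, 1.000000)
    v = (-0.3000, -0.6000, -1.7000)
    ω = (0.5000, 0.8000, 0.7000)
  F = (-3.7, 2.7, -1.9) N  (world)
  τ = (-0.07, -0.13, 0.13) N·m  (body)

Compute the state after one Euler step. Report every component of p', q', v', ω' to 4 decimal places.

p' = (-2.5120, 0.8760, -2.7680)
q' = (-0.0140, -0.0160, 0.0100, 0.9997)
v' = (-0.3592, -0.5568, -1.7304)
ω' = (0.4899, 0.7497, 0.8220)

linear accel F/m = (-1.4800, 1.0800, -0.7600)
new position p' = (-2.5120, 0.8760, -2.7680)
new velocity v' = (-0.3592, -0.5568, -1.7304)
angular accel α = (-0.2520, -1.2583, 3.0500)
ω + α·dt = (0.4899, 0.7497, 0.8220)
q⊗(0,ω) = (-0.7000000, -0.8000000, 0.5000000, 0.0000000)
updated quaternion q' = (-0.0140, -0.0160, 0.0100, 0.9997)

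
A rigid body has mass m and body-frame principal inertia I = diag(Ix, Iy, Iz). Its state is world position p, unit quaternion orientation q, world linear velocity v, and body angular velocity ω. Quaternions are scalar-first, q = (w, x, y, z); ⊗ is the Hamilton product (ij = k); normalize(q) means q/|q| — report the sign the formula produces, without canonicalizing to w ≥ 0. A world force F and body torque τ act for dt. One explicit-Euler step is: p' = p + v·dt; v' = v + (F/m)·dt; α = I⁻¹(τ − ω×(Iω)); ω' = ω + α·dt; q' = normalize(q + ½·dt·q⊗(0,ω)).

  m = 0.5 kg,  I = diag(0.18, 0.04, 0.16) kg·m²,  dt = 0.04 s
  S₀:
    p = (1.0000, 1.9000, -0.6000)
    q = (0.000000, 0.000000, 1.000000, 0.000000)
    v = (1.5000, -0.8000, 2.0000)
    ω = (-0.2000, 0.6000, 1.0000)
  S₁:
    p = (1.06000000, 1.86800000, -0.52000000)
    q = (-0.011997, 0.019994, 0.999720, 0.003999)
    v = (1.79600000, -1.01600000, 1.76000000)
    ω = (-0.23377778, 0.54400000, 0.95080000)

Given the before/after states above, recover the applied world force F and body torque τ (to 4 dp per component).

Δω = ω₁−ω₀ = (-0.03377778, -0.05600000, -0.04920000)
ω₀×(Iω₀) = (0.0720, -0.0040, 0.0168)
τ = I·(Δω/dt) + ω₀×(Iω₀) = (-0.0800, -0.0600, -0.1800)
velocity change Δv = (0.29600000, -0.21600000, -0.24000000)
m·(v₁−v₀)/dt = (3.7000, -2.7000, -3.0000)

F = (3.7000, -2.7000, -3.0000)
τ = (-0.0800, -0.0600, -0.1800)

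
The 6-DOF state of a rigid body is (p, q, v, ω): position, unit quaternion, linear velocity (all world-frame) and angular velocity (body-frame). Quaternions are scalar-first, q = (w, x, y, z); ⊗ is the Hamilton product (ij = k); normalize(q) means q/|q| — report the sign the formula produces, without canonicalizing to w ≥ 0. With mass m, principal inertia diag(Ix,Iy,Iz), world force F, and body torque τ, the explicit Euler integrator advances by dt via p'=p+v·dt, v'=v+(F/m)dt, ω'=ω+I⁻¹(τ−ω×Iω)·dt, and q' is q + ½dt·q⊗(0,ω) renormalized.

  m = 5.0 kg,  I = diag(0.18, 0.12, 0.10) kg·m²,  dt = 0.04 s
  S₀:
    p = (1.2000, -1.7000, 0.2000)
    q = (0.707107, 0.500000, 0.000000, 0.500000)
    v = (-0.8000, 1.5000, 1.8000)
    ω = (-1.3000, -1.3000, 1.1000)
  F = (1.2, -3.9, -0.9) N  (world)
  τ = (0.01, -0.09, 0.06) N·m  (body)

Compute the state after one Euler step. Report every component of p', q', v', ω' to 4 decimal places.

p' = (1.1680, -1.6400, 0.2720)
q' = (0.7085, 0.4942, -0.0423, 0.5021)
v' = (-0.7904, 1.4688, 1.7928)
ω' = (-1.3041, -1.2919, 1.1646)

angular accel α = (-0.1033, 0.2033, 1.6140)
new body rate ω' = (-1.3041, -1.2919, 1.1646)
q⊗(0,ω) = (0.1000000, -0.2692391, -2.1192391, 0.1278177)
q' = normalize(q + ½dt·q⊗(0,ω)) = (0.7085, 0.4942, -0.0423, 0.5021)
linear accel F/m = (0.2400, -0.7800, -0.1800)
new position p' = (1.1680, -1.6400, 0.2720)
new velocity v' = (-0.7904, 1.4688, 1.7928)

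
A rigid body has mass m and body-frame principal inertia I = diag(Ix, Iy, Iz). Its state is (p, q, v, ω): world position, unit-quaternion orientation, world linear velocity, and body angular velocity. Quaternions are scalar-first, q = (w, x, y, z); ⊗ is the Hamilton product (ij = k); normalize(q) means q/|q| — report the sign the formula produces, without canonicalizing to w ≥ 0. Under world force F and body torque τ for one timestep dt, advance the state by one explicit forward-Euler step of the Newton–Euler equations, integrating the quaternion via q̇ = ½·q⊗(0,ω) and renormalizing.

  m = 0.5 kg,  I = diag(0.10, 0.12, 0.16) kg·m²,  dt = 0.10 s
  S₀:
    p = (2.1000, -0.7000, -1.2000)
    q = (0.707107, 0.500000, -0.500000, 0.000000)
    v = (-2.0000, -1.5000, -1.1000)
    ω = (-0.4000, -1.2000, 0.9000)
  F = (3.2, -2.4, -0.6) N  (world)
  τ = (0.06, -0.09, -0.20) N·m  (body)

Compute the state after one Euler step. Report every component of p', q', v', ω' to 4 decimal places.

new position p' = (1.9000, -0.8500, -1.3100)
v + (F/m)dt = (-1.3600, -1.9800, -1.2200)
gyro term ω×Iω = (-0.0432, 0.0216, 0.0096)
α = I⁻¹(τ − ω×Iω) = (1.0320, -0.9300, -1.3100)
ω' = ω + α·dt = (-0.2968, -1.2930, 0.7690)
q⊗(0,ω) = (-0.4000000, -0.7328428, -1.2985284, -0.1636037)
q' = normalize(q + ½dt·q⊗(0,ω)) = (0.6850, 0.4620, -0.5632, -0.0082)

p' = (1.9000, -0.8500, -1.3100)
q' = (0.6850, 0.4620, -0.5632, -0.0082)
v' = (-1.3600, -1.9800, -1.2200)
ω' = (-0.2968, -1.2930, 0.7690)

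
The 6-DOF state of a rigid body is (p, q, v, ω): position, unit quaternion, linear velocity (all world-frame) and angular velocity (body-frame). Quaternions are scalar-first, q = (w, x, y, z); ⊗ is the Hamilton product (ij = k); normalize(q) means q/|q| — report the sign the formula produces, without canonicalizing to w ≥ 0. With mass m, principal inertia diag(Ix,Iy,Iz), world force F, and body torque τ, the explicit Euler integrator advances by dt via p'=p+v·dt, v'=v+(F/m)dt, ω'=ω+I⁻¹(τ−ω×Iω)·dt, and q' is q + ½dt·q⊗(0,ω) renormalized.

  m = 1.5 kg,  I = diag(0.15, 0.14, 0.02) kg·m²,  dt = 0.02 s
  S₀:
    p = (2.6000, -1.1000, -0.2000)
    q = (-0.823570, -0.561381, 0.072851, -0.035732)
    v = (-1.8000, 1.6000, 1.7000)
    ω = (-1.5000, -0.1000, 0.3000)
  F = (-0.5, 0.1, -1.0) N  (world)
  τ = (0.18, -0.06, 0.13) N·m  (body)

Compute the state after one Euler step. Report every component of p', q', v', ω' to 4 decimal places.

new position p' = (2.5640, -1.0680, -0.1660)
v + (F/m)dt = (-1.8067, 1.6013, 1.6867)
gyro term ω×Iω = (0.0036, -0.0585, -0.0015)
(τ − ω×Iω)/I = (1.1760, -0.0107, 6.5750)
ω + α·dt = (-1.4765, -0.1002, 0.4315)
q⊗(0,ω) = (-0.8240668, 1.2536371, 0.3043693, -0.0816564)
updated quaternion q' = (-0.8317, -0.5488, 0.0759, -0.0365)

p' = (2.5640, -1.0680, -0.1660)
q' = (-0.8317, -0.5488, 0.0759, -0.0365)
v' = (-1.8067, 1.6013, 1.6867)
ω' = (-1.4765, -0.1002, 0.4315)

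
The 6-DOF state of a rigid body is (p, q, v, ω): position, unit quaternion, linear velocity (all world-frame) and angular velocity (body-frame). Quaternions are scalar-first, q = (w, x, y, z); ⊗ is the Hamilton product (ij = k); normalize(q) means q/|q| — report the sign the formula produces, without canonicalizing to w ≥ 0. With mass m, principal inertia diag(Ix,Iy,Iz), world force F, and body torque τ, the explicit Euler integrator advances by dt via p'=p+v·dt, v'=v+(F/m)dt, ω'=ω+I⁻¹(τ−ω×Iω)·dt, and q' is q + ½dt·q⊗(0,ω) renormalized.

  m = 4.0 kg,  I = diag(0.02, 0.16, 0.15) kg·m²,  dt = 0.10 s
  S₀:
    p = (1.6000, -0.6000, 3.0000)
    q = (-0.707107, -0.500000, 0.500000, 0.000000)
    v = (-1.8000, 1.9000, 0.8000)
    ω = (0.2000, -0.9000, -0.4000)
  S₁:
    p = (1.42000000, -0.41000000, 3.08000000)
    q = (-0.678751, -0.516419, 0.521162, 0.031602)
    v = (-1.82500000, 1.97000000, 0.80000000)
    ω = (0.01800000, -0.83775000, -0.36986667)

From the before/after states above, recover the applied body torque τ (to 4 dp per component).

ω₁ − ω₀ = (-0.18200000, 0.06225000, 0.03013333)
precession coupling = (-0.0036, 0.0104, -0.0252)
applied torque τ = (-0.0400, 0.1100, 0.0200)

τ = (-0.0400, 0.1100, 0.0200)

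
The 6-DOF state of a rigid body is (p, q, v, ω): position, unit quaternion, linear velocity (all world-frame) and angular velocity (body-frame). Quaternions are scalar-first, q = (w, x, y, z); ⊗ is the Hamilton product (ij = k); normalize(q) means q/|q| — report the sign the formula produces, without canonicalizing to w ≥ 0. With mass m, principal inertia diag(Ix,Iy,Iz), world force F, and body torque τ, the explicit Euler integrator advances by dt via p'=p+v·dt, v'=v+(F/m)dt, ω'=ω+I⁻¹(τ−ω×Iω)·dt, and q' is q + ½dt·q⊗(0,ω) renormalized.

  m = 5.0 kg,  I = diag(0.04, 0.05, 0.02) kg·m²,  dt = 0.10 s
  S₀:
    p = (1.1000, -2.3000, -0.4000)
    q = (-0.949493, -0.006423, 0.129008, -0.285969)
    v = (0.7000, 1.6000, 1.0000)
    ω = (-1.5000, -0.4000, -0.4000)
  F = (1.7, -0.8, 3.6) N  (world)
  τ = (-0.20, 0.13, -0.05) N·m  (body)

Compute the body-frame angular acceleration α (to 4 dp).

α = (-4.8800, 2.3600, -2.8000)

ω×(Iω) gyroscopic = (-0.0048, 0.0120, 0.0060)
(τ − ω×Iω)/I = (-4.8800, 2.3600, -2.8000)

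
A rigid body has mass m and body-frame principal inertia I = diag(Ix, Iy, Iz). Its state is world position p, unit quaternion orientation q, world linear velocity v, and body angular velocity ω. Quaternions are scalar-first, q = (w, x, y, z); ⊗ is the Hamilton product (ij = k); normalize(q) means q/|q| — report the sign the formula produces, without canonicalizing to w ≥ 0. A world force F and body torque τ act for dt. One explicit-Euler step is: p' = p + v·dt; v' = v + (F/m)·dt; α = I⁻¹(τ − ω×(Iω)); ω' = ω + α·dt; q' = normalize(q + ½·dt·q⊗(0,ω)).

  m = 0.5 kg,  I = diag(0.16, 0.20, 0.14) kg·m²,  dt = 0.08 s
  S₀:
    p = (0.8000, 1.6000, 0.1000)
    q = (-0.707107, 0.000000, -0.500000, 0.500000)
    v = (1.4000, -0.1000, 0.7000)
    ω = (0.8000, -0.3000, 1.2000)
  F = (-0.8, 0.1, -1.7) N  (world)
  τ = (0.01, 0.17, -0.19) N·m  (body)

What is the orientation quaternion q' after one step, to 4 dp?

Hamilton product q⊗(0,ω) = (-0.7500000, -1.0156856, 0.6121321, -0.4485284)
q + ½dt·q⊗(0,ω), renormalized = (-0.7358, -0.0406, -0.4747, 0.4812)

q' = (-0.7358, -0.0406, -0.4747, 0.4812)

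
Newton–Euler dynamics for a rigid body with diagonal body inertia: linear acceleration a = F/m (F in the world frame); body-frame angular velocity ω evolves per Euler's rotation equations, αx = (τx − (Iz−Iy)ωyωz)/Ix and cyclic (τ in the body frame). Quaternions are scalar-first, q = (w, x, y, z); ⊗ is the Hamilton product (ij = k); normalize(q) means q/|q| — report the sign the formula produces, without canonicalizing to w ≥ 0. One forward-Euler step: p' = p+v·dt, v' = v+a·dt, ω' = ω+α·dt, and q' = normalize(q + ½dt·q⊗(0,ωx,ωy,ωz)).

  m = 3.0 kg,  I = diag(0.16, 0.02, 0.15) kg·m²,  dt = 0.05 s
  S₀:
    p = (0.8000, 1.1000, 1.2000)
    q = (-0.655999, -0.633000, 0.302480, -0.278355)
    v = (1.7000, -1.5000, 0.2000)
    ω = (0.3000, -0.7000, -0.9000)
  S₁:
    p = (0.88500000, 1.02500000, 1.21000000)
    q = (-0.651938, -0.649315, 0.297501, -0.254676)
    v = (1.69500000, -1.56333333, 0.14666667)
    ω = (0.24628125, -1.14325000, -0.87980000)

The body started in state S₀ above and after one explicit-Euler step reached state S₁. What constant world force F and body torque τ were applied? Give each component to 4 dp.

velocity change Δv = (-0.00500000, -0.06333333, -0.05333333)
m·(v₁−v₀)/dt = (-0.3000, -3.8000, -3.2000)
ω₁ − ω₀ = (-0.05371875, -0.44325000, 0.02020000)
τ = I·(Δω/dt) + ω₀×(Iω₀) = (-0.0900, -0.1800, 0.0900)

F = (-0.3000, -3.8000, -3.2000)
τ = (-0.0900, -0.1800, 0.0900)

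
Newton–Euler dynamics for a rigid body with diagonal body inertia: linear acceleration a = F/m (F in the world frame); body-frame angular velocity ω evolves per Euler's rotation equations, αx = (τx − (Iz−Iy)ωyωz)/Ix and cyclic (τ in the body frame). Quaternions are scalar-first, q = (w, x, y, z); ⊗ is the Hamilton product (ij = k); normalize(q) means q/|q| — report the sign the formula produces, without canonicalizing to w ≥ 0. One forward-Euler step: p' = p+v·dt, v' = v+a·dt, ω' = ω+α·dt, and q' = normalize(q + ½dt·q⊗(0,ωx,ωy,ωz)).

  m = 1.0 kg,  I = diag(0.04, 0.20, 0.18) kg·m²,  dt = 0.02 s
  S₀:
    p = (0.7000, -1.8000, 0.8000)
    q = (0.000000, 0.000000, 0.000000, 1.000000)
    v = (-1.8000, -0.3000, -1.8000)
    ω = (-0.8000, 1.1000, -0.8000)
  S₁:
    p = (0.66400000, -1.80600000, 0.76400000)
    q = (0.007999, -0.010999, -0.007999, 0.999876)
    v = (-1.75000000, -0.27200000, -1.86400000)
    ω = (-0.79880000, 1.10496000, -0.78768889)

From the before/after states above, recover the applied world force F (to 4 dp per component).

F = (2.5000, 1.4000, -3.2000)

Δv = v₁−v₀ = (0.05000000, 0.02800000, -0.06400000)
applied force F = (2.5000, 1.4000, -3.2000)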